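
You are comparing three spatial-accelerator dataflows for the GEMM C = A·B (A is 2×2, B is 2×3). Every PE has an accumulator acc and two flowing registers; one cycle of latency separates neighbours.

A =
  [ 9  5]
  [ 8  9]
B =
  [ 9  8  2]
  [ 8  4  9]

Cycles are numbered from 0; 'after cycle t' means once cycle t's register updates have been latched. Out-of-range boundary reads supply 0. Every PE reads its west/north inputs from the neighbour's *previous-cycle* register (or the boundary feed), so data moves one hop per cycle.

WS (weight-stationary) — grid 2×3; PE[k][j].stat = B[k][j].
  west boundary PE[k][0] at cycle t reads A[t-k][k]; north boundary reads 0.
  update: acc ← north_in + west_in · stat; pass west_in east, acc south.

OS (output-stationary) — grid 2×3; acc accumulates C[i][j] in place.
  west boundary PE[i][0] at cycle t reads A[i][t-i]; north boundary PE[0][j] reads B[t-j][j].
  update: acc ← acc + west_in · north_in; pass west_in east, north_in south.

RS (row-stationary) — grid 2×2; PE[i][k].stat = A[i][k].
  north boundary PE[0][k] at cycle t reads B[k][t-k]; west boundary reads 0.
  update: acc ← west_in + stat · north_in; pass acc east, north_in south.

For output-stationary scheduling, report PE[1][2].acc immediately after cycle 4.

OS 2×3: PE[1][2] cycle-by-cycle (with neighbour feeds):
  cycle 0: PE[0][2] → acc 0, east 0, south 0
  cycle 0: PE[1][1] → acc 0, east 0, south 0
  cycle 0: PE[1][2] → acc 0, east 0, south 0
  cycle 1: PE[0][2] → acc 0, east 0, south 0
  cycle 1: PE[1][1] → acc 0, east 0, south 0
  cycle 1: PE[1][2] → acc 0, east 0, south 0
  cycle 2: PE[0][2] → acc 18, east 9, south 2
  cycle 2: PE[1][1] → acc 64, east 8, south 8
  cycle 2: PE[1][2] → acc 0, east 0, south 0
  cycle 3: PE[0][2] → acc 63, east 5, south 9
  cycle 3: PE[1][1] → acc 100, east 9, south 4
  cycle 3: PE[1][2] → acc 16, east 8, south 2
  cycle 4: PE[0][2] → acc 63, east 0, south 0
  cycle 4: PE[1][1] → acc 100, east 0, south 0
  cycle 4: PE[1][2] → acc 97, east 9, south 9

PE[1][2].acc = 97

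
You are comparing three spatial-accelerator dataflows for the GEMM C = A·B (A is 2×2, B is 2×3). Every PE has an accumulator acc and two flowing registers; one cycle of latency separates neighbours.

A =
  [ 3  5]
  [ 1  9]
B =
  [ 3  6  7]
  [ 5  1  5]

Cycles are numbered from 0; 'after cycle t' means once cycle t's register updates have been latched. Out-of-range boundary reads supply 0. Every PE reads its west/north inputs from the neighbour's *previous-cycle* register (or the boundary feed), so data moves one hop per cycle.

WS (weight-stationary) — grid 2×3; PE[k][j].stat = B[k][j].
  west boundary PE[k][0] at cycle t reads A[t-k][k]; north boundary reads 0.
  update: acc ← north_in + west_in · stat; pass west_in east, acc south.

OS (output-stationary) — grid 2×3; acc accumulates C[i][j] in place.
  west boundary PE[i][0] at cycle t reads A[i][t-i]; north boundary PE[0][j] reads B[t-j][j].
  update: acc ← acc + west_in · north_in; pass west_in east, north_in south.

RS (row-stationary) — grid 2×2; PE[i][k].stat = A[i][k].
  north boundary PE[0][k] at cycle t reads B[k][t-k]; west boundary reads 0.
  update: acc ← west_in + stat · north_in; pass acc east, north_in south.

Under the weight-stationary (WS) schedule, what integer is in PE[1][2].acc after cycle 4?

WS 2×3: PE[1][2] cycle-by-cycle (with neighbour feeds):
  [0] (0,2) acc=0 (h:0 v:0)
  [0] (1,1) acc=0 (h:0 v:0)
  [0] (1,2) acc=0 (h:0 v:0)
  [1] (0,2) acc=0 (h:0 v:0)
  [1] (1,1) acc=0 (h:0 v:0)
  [1] (1,2) acc=0 (h:0 v:0)
  [2] (0,2) acc=21 (h:3 v:21)
  [2] (1,1) acc=23 (h:5 v:23)
  [2] (1,2) acc=0 (h:0 v:0)
  [3] (0,2) acc=7 (h:1 v:7)
  [3] (1,1) acc=15 (h:9 v:15)
  [3] (1,2) acc=46 (h:5 v:46)
  [4] (0,2) acc=0 (h:0 v:0)
  [4] (1,1) acc=0 (h:0 v:0)
  [4] (1,2) acc=52 (h:9 v:52)

PE[1][2].acc = 52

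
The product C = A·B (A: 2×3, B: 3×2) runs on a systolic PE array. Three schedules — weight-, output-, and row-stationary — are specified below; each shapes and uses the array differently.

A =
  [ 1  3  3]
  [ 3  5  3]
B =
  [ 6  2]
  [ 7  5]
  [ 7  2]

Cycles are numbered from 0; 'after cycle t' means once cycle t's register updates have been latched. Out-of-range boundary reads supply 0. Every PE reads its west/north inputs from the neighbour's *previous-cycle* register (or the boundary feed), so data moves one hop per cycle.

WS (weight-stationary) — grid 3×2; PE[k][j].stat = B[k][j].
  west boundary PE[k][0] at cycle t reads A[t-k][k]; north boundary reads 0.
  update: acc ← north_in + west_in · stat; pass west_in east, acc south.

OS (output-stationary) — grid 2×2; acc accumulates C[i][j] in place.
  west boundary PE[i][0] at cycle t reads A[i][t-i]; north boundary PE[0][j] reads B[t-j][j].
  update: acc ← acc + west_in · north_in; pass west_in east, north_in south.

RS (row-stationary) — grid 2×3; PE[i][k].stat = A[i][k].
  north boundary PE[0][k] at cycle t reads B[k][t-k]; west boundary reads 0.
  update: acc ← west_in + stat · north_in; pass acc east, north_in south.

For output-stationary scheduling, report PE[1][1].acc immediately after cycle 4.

OS on a 2×2 grid — tracing PE[1][1] and its feeders:
  step 0 · PE0,1: acc=0; fwd→0 fwd↓0
  step 0 · PE1,0: acc=0; fwd→0 fwd↓0
  step 0 · PE1,1: acc=0; fwd→0 fwd↓0
  step 1 · PE0,1: acc=2; fwd→1 fwd↓2
  step 1 · PE1,0: acc=18; fwd→3 fwd↓6
  step 1 · PE1,1: acc=0; fwd→0 fwd↓0
  step 2 · PE0,1: acc=17; fwd→3 fwd↓5
  step 2 · PE1,0: acc=53; fwd→5 fwd↓7
  step 2 · PE1,1: acc=6; fwd→3 fwd↓2
  step 3 · PE0,1: acc=23; fwd→3 fwd↓2
  step 3 · PE1,0: acc=74; fwd→3 fwd↓7
  step 3 · PE1,1: acc=31; fwd→5 fwd↓5
  step 4 · PE0,1: acc=23; fwd→0 fwd↓0
  step 4 · PE1,0: acc=74; fwd→0 fwd↓0
  step 4 · PE1,1: acc=37; fwd→3 fwd↓2

PE[1][1].acc = 37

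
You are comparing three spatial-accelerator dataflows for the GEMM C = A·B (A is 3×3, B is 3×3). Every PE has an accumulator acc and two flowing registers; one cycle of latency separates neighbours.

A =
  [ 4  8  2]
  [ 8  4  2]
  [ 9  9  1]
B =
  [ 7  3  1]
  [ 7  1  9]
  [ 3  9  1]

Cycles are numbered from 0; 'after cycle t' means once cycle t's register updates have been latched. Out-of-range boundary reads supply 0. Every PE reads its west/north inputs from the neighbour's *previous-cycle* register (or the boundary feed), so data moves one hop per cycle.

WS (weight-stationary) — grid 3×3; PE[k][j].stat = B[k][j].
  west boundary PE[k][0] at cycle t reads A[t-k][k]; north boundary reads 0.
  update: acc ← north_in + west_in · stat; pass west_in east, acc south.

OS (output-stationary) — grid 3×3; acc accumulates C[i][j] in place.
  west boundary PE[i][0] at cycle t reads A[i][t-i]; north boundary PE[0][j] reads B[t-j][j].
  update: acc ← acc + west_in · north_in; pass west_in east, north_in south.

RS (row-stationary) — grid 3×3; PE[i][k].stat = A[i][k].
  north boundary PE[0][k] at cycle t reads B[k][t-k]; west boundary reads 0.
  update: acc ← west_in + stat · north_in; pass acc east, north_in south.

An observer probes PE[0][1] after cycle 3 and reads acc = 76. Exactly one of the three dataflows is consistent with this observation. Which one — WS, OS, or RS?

dataflow = RS

WS [3×3] PE[0][1] across cycles:
  step 0 · PE0,1: acc=0; fwd→0 fwd↓0
  step 1 · PE0,1: acc=12; fwd→4 fwd↓12
  step 2 · PE0,1: acc=24; fwd→8 fwd↓24
  step 3 · PE0,1: acc=27; fwd→9 fwd↓27
OS [3×3] PE[0][1] across cycles:
  step 0 · PE0,1: acc=0; fwd→0 fwd↓0
  step 1 · PE0,1: acc=12; fwd→4 fwd↓3
  step 2 · PE0,1: acc=20; fwd→8 fwd↓1
  step 3 · PE0,1: acc=38; fwd→2 fwd↓9
RS [3×3] PE[0][1] across cycles:
  step 0 · PE0,1: acc=0; fwd→0 fwd↓0
  step 1 · PE0,1: acc=84; fwd→84 fwd↓7
  step 2 · PE0,1: acc=20; fwd→20 fwd↓1
  step 3 · PE0,1: acc=76; fwd→76 fwd↓9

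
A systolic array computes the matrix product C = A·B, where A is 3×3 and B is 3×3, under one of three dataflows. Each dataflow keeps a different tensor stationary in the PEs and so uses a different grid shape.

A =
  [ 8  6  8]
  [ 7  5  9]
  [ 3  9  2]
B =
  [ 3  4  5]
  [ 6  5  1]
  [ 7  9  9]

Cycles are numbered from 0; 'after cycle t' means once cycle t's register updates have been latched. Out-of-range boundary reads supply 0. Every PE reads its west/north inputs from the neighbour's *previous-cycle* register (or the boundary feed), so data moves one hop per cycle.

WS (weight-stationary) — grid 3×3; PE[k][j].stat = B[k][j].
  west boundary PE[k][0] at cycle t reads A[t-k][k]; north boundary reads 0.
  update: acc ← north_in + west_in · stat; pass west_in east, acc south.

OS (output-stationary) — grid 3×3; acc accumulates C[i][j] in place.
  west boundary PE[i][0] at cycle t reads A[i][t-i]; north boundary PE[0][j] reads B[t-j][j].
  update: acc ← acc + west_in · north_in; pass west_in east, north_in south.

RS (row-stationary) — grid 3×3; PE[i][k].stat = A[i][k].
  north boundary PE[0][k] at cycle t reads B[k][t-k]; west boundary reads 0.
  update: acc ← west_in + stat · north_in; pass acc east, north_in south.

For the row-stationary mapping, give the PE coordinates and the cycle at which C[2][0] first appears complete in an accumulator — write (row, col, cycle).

(row, col, cycle) = (2, 2, 4)

Under RS, C[2][0] lands at PE[2][2]:
  @0  [2,2]  acc 0  |  →0  ↓0
  @1  [2,2]  acc 0  |  →0  ↓0
  @2  [2,2]  acc 0  |  →0  ↓0
  @3  [2,2]  acc 0  |  →0  ↓0
  @4  [2,2]  acc 77  |  →77  ↓7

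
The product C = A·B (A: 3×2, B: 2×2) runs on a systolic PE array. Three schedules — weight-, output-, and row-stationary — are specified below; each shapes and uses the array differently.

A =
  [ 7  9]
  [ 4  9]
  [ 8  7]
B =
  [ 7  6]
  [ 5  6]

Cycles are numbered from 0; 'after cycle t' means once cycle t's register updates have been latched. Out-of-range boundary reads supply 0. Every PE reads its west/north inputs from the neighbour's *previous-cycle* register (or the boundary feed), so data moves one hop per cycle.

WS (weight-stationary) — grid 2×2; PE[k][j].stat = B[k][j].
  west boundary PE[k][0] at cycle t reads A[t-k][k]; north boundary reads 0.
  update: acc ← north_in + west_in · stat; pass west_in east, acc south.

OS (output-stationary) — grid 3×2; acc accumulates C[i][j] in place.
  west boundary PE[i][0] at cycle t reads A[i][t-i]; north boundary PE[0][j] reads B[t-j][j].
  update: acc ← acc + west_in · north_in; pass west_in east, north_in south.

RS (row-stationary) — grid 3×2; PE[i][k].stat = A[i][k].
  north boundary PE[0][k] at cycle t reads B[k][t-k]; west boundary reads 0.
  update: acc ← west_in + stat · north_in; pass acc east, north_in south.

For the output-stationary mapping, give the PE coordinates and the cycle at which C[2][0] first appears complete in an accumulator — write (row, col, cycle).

(row, col, cycle) = (2, 0, 3)

Under OS, C[2][0] lands at PE[2][0]:
  @0  [2,0]  acc 0  |  →0  ↓0
  @1  [2,0]  acc 0  |  →0  ↓0
  @2  [2,0]  acc 56  |  →8  ↓7
  @3  [2,0]  acc 91  |  →7  ↓5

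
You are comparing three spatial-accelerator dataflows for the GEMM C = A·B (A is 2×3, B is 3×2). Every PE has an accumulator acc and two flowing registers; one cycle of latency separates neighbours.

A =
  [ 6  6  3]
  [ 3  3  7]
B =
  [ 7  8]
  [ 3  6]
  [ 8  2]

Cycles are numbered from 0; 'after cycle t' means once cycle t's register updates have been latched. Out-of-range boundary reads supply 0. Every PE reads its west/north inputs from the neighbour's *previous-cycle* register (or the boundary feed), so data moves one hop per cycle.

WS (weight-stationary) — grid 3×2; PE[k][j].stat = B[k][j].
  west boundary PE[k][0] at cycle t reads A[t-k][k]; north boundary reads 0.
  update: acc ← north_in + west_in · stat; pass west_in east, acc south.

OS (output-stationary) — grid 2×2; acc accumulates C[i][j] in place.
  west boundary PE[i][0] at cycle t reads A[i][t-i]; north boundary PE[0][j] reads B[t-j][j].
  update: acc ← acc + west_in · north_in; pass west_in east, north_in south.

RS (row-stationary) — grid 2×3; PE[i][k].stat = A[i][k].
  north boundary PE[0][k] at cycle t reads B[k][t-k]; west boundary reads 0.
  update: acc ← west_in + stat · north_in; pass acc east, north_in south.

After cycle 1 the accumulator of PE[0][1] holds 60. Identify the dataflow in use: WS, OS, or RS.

WS [3×2] PE[0][1] across cycles:
  [0] (0,1) acc=0 (h:0 v:0)
  [1] (0,1) acc=48 (h:6 v:48)
OS [2×2] PE[0][1] across cycles:
  [0] (0,1) acc=0 (h:0 v:0)
  [1] (0,1) acc=48 (h:6 v:8)
RS [2×3] PE[0][1] across cycles:
  [0] (0,1) acc=0 (h:0 v:0)
  [1] (0,1) acc=60 (h:60 v:3)

dataflow = RS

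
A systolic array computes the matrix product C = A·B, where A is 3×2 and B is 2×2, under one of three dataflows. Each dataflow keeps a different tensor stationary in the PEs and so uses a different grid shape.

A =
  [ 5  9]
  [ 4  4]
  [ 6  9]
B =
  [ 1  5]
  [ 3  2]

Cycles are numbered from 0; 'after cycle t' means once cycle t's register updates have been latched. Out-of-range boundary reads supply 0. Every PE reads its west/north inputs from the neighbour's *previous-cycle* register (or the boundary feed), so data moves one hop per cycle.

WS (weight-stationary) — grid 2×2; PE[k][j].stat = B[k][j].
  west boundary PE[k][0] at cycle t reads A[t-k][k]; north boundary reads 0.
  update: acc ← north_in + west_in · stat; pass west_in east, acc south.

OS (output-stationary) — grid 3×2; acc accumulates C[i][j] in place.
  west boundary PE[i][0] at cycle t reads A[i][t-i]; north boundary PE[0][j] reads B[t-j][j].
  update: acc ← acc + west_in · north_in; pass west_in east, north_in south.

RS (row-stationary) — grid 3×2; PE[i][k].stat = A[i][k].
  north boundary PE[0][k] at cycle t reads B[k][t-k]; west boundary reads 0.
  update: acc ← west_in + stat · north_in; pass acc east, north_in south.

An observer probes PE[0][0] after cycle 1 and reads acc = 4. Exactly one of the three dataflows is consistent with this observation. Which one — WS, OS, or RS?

dataflow = WS

WS (2×2 grid), PE[0][0]:
  0: (0,0).acc=5  regs=<5,5>
  1: (0,0).acc=4  regs=<4,4>
OS (3×2 grid), PE[0][0]:
  0: (0,0).acc=5  regs=<5,1>
  1: (0,0).acc=32  regs=<9,3>
RS (3×2 grid), PE[0][0]:
  0: (0,0).acc=5  regs=<5,1>
  1: (0,0).acc=25  regs=<25,5>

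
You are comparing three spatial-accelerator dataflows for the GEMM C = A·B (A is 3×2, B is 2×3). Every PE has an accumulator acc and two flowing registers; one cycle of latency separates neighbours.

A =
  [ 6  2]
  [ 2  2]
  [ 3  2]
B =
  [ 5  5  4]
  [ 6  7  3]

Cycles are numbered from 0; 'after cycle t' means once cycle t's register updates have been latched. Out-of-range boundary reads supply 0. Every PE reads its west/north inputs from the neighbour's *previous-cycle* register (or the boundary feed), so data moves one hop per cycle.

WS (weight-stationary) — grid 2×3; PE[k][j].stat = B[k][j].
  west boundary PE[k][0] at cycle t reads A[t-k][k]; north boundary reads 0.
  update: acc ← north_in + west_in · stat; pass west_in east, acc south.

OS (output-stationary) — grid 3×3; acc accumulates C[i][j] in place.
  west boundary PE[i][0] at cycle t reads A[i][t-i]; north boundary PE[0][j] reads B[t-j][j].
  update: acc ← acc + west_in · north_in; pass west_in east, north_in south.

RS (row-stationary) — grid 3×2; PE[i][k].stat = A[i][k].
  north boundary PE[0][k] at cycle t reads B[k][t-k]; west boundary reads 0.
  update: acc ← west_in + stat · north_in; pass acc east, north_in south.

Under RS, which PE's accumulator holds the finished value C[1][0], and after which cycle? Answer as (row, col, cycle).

RS — PE[1][1] is where C[1][0] collects:
  [0] (1,1) acc=0 (h:0 v:0)
  [1] (1,1) acc=0 (h:0 v:0)
  [2] (1,1) acc=22 (h:22 v:6)

(row, col, cycle) = (1, 1, 2)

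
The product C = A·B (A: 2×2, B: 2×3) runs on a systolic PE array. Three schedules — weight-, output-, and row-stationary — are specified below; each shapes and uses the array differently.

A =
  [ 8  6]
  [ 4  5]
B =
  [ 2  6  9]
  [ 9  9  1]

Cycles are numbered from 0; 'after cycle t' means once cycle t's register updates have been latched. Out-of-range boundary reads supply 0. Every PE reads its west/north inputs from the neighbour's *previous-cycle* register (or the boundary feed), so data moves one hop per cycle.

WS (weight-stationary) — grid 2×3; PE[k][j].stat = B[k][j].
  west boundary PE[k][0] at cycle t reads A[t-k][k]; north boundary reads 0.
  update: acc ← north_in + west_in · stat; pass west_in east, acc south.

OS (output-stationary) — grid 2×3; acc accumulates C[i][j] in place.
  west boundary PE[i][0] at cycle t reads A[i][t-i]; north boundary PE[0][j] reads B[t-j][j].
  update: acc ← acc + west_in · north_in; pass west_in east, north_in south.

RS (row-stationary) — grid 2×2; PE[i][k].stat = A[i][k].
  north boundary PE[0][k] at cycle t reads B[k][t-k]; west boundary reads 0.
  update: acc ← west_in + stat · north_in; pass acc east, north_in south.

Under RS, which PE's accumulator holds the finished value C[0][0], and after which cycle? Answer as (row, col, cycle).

(row, col, cycle) = (0, 1, 1)

Under RS, C[0][0] lands at PE[0][1]:
  cycle 0: PE[0][1] → acc 0, east 0, south 0
  cycle 1: PE[0][1] → acc 70, east 70, south 9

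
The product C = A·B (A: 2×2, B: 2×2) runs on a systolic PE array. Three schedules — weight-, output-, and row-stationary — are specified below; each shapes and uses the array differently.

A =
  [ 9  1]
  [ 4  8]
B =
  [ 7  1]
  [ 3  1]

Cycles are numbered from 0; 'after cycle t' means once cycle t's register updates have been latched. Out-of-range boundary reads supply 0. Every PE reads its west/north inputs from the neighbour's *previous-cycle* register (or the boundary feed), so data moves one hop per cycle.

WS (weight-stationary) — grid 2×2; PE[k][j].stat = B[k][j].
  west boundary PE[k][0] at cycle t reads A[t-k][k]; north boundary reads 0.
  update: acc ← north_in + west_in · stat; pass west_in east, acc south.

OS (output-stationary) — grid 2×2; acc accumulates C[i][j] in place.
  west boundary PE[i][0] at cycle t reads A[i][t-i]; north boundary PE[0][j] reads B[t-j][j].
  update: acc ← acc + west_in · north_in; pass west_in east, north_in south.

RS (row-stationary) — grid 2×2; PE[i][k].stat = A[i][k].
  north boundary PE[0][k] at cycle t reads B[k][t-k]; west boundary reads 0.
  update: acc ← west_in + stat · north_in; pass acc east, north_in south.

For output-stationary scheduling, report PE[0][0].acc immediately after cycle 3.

PE[0][0].acc = 66

Tracing OS — 2×2 array, target PE[0][0]:
  @0  [0,0]  acc 63  |  →9  ↓7
  @1  [0,0]  acc 66  |  →1  ↓3
  @2  [0,0]  acc 66  |  →0  ↓0
  @3  [0,0]  acc 66  |  →0  ↓0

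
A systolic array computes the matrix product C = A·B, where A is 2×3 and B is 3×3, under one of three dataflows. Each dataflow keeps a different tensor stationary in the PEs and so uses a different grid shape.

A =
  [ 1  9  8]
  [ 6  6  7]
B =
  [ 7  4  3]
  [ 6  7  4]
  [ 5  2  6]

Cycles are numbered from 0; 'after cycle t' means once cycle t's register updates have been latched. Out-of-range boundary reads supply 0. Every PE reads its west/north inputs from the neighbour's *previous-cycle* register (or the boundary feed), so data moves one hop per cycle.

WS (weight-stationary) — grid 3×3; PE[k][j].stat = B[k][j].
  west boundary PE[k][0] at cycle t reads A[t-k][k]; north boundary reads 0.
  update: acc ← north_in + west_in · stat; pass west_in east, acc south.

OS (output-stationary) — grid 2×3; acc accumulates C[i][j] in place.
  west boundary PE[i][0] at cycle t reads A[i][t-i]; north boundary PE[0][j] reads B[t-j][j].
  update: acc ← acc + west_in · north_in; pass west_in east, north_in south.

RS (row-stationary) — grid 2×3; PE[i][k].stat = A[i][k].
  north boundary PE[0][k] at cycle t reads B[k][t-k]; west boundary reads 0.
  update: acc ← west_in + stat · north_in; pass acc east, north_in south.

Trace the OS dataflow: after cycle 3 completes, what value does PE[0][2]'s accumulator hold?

PE[0][2].acc = 39

OS (2×3). Following PE[0][2] plus its west/north inputs:
  c0 r0c1: 0 / 0 / 0
  c0 r0c2: 0 / 0 / 0
  c1 r0c1: 4 / 1 / 4
  c1 r0c2: 0 / 0 / 0
  c2 r0c1: 67 / 9 / 7
  c2 r0c2: 3 / 1 / 3
  c3 r0c1: 83 / 8 / 2
  c3 r0c2: 39 / 9 / 4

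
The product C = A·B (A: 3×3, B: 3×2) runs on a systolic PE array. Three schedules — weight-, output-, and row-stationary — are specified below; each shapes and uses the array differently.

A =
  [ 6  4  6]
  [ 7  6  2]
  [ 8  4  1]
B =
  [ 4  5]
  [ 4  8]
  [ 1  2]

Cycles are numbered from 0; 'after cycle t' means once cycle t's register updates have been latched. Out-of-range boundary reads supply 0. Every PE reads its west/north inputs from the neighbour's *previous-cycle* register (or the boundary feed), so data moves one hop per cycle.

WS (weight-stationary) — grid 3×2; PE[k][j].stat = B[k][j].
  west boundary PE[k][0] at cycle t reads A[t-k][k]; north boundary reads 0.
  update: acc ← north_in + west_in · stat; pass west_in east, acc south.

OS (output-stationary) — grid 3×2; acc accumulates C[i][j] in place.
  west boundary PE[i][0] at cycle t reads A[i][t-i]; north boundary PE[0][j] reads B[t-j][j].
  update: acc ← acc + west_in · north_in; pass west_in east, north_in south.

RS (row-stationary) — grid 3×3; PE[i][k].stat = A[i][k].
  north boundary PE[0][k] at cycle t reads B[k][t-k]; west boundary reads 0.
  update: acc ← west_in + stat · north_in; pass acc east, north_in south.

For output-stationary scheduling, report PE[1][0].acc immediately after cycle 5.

PE[1][0].acc = 54

OS on a 3×2 grid — tracing PE[1][0] and its feeders:
  step 0 · PE0,0: acc=24; fwd→6 fwd↓4
  step 0 · PE1,0: acc=0; fwd→0 fwd↓0
  step 1 · PE0,0: acc=40; fwd→4 fwd↓4
  step 1 · PE1,0: acc=28; fwd→7 fwd↓4
  step 2 · PE0,0: acc=46; fwd→6 fwd↓1
  step 2 · PE1,0: acc=52; fwd→6 fwd↓4
  step 3 · PE0,0: acc=46; fwd→0 fwd↓0
  step 3 · PE1,0: acc=54; fwd→2 fwd↓1
  step 4 · PE0,0: acc=46; fwd→0 fwd↓0
  step 4 · PE1,0: acc=54; fwd→0 fwd↓0
  step 5 · PE0,0: acc=46; fwd→0 fwd↓0
  step 5 · PE1,0: acc=54; fwd→0 fwd↓0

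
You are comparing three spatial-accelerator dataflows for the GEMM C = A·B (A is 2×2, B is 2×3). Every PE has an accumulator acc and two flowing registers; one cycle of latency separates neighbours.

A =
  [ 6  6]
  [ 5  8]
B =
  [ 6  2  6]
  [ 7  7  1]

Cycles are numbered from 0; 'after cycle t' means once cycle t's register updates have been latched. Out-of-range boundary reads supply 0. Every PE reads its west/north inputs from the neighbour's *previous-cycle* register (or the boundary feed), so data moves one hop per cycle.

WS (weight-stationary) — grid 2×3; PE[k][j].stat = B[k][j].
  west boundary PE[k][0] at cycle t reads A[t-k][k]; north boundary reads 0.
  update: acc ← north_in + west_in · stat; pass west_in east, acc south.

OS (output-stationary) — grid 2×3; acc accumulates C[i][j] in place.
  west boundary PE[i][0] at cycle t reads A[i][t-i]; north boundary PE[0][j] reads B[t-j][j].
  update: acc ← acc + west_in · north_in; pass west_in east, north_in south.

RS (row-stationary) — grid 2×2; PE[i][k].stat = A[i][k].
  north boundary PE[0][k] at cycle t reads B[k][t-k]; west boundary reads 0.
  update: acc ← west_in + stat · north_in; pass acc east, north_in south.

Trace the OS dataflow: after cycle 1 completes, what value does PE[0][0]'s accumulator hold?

PE[0][0].acc = 78

Tracing OS — 2×3 array, target PE[0][0]:
  c0 r0c0: 36 / 6 / 6
  c1 r0c0: 78 / 6 / 7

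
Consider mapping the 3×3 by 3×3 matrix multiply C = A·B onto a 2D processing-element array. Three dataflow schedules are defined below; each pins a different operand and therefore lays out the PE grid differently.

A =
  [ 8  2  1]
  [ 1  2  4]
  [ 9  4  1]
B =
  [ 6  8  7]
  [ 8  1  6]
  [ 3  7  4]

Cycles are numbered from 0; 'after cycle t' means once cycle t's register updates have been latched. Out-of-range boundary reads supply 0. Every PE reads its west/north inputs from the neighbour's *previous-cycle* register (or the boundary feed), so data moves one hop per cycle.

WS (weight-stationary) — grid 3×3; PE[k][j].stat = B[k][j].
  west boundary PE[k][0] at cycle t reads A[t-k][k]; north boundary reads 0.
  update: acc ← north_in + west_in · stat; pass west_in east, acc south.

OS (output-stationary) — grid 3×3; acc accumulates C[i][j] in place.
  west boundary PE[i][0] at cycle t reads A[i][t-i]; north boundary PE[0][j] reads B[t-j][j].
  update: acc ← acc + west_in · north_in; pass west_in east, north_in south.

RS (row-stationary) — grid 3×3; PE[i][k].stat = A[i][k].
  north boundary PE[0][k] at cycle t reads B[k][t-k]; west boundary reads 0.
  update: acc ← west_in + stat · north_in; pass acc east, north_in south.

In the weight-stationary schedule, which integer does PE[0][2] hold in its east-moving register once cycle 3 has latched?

register = 1

WS (3×3). Following PE[0][2] plus its west/north inputs:
  0: (0,1).acc=0  regs=<0,0>
  0: (0,2).acc=0  regs=<0,0>
  1: (0,1).acc=64  regs=<8,64>
  1: (0,2).acc=0  regs=<0,0>
  2: (0,1).acc=8  regs=<1,8>
  2: (0,2).acc=56  regs=<8,56>
  3: (0,1).acc=72  regs=<9,72>
  3: (0,2).acc=7  regs=<1,7>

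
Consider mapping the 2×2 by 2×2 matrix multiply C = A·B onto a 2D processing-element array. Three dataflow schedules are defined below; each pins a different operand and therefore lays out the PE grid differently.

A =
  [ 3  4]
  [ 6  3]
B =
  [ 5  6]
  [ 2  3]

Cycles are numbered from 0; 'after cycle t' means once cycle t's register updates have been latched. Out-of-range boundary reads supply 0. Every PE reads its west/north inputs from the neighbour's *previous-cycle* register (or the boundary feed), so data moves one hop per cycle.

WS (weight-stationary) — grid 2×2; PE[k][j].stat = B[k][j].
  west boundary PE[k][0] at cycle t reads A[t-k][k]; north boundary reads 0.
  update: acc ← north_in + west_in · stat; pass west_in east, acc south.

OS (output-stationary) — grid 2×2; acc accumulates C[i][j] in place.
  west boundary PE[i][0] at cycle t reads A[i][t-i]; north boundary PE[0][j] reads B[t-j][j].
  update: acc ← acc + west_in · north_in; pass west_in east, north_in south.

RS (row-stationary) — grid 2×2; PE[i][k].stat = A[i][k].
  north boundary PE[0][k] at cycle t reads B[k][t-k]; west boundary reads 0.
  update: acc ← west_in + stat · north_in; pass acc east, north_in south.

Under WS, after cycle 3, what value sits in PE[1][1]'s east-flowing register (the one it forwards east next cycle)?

register = 3

WS 2×2: PE[1][1] cycle-by-cycle (with neighbour feeds):
  cycle 0: PE[0][1] → acc 0, east 0, south 0
  cycle 0: PE[1][0] → acc 0, east 0, south 0
  cycle 0: PE[1][1] → acc 0, east 0, south 0
  cycle 1: PE[0][1] → acc 18, east 3, south 18
  cycle 1: PE[1][0] → acc 23, east 4, south 23
  cycle 1: PE[1][1] → acc 0, east 0, south 0
  cycle 2: PE[0][1] → acc 36, east 6, south 36
  cycle 2: PE[1][0] → acc 36, east 3, south 36
  cycle 2: PE[1][1] → acc 30, east 4, south 30
  cycle 3: PE[0][1] → acc 0, east 0, south 0
  cycle 3: PE[1][0] → acc 0, east 0, south 0
  cycle 3: PE[1][1] → acc 45, east 3, south 45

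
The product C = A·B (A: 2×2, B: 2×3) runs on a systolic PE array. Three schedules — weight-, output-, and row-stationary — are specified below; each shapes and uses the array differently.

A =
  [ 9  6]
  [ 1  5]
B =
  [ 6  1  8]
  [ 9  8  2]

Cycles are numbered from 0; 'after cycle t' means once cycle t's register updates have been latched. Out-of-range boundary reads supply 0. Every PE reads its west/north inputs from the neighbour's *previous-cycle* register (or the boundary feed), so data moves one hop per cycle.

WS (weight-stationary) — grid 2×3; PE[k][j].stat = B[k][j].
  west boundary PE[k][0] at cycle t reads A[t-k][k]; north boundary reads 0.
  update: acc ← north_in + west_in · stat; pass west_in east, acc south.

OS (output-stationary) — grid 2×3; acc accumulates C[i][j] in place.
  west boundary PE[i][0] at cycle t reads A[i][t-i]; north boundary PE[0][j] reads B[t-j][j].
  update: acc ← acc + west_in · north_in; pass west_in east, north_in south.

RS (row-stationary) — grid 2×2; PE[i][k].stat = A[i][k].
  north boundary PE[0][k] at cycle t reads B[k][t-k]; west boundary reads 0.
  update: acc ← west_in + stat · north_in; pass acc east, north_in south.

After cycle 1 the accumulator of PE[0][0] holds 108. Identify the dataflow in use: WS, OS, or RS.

— WS: 2×3; PE[0][0] trace:
  @0  [0,0]  acc 54  |  →9  ↓54
  @1  [0,0]  acc 6  |  →1  ↓6
— OS: 2×3; PE[0][0] trace:
  @0  [0,0]  acc 54  |  →9  ↓6
  @1  [0,0]  acc 108  |  →6  ↓9
— RS: 2×2; PE[0][0] trace:
  @0  [0,0]  acc 54  |  →54  ↓6
  @1  [0,0]  acc 9  |  →9  ↓1

dataflow = OS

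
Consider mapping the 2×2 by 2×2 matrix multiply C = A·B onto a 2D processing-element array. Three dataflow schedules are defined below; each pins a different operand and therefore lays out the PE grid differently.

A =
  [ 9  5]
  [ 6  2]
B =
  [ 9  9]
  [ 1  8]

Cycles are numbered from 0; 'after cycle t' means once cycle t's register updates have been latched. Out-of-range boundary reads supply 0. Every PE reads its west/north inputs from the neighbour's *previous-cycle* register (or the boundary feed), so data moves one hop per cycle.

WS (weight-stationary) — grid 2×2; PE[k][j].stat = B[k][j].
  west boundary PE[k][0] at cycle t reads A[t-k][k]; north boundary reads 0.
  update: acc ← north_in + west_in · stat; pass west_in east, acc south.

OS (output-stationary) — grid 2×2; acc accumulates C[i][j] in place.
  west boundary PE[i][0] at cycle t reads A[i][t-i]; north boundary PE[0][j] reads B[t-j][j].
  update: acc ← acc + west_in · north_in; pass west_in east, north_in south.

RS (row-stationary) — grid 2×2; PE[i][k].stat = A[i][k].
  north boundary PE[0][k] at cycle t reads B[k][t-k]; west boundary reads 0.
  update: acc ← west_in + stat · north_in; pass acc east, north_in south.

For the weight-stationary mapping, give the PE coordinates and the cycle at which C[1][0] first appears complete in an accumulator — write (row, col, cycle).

(row, col, cycle) = (1, 0, 2)

WS — PE[1][0] is where C[1][0] collects:
  cycle 0: PE[1][0] → acc 0, east 0, south 0
  cycle 1: PE[1][0] → acc 86, east 5, south 86
  cycle 2: PE[1][0] → acc 56, east 2, south 56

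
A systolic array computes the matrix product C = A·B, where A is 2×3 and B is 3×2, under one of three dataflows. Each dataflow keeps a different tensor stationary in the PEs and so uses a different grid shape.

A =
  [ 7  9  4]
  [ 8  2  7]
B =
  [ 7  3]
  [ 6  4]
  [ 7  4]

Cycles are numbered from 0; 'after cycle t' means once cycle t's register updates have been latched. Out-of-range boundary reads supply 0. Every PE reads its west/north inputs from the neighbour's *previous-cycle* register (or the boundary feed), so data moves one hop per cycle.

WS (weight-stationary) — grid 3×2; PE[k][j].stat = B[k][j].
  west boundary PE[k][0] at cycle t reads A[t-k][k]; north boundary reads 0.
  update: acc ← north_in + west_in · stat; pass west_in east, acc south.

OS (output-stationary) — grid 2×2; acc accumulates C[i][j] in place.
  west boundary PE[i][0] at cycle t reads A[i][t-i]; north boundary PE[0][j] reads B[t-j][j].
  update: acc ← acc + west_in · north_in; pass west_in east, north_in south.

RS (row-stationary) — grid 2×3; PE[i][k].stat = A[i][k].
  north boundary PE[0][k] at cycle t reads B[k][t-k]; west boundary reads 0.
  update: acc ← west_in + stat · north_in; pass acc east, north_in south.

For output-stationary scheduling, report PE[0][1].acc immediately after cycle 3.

PE[0][1].acc = 73

OS (2×2). Following PE[0][1] plus its west/north inputs:
  0: (0,0).acc=49  regs=<7,7>
  0: (0,1).acc=0  regs=<0,0>
  1: (0,0).acc=103  regs=<9,6>
  1: (0,1).acc=21  regs=<7,3>
  2: (0,0).acc=131  regs=<4,7>
  2: (0,1).acc=57  regs=<9,4>
  3: (0,0).acc=131  regs=<0,0>
  3: (0,1).acc=73  regs=<4,4>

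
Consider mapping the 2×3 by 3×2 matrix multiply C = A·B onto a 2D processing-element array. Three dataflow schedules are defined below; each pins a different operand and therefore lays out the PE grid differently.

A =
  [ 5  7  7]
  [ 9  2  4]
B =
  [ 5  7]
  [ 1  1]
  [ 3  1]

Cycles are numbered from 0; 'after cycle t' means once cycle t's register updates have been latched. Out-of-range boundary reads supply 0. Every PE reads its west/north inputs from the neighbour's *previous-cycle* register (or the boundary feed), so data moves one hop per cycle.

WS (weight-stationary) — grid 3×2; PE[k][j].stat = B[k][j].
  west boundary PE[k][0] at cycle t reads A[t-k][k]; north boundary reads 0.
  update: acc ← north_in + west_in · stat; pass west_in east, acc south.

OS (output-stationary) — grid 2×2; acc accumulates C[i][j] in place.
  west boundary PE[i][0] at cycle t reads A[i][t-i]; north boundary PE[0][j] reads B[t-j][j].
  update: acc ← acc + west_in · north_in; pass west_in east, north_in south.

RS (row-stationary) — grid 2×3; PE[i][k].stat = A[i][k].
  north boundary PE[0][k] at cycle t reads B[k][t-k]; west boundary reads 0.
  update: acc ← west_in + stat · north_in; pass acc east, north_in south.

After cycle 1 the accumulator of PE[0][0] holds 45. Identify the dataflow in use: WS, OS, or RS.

dataflow = WS

WS (3×2 grid), PE[0][0]:
  [0] (0,0) acc=25 (h:5 v:25)
  [1] (0,0) acc=45 (h:9 v:45)
OS (2×2 grid), PE[0][0]:
  [0] (0,0) acc=25 (h:5 v:5)
  [1] (0,0) acc=32 (h:7 v:1)
RS (2×3 grid), PE[0][0]:
  [0] (0,0) acc=25 (h:25 v:5)
  [1] (0,0) acc=35 (h:35 v:7)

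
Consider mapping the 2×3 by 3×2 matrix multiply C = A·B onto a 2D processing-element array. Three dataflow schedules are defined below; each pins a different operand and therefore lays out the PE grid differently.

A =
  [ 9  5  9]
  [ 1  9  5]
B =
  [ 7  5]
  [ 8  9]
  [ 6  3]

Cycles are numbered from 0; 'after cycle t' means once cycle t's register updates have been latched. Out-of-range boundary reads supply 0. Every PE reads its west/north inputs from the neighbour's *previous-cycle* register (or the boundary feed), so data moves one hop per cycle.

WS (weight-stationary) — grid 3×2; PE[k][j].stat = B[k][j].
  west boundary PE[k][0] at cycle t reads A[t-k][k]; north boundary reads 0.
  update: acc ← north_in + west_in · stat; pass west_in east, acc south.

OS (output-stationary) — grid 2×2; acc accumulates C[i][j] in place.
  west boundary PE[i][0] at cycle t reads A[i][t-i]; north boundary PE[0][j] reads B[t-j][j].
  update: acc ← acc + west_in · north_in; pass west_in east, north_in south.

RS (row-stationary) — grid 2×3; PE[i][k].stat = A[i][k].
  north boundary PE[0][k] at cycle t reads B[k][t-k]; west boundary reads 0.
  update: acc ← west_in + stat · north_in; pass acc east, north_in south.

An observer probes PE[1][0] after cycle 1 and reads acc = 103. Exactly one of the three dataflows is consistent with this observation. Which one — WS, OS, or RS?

dataflow = WS

Under WS (3×2), PE[1][0]:
  @0  [1,0]  acc 0  |  →0  ↓0
  @1  [1,0]  acc 103  |  →5  ↓103
Under OS (2×2), PE[1][0]:
  @0  [1,0]  acc 0  |  →0  ↓0
  @1  [1,0]  acc 7  |  →1  ↓7
Under RS (2×3), PE[1][0]:
  @0  [1,0]  acc 0  |  →0  ↓0
  @1  [1,0]  acc 7  |  →7  ↓7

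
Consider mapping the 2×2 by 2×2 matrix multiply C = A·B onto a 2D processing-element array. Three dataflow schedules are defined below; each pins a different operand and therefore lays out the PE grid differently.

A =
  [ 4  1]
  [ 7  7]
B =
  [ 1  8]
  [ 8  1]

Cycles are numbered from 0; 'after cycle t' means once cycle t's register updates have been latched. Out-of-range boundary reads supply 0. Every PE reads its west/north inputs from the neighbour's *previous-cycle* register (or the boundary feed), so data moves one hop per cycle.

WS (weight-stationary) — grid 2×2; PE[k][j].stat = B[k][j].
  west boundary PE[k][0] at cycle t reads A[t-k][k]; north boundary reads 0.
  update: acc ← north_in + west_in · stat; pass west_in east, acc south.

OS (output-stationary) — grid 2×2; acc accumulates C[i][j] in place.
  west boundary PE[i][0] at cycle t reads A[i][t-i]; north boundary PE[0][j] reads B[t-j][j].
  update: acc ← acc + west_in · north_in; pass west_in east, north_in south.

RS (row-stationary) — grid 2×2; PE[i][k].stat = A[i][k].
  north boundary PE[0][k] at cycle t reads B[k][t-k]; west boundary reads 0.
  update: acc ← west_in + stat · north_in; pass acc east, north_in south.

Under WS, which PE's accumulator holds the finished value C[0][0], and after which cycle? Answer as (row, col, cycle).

Under WS, C[0][0] lands at PE[1][0]:
  step 0 · PE1,0: acc=0; fwd→0 fwd↓0
  step 1 · PE1,0: acc=12; fwd→1 fwd↓12

(row, col, cycle) = (1, 0, 1)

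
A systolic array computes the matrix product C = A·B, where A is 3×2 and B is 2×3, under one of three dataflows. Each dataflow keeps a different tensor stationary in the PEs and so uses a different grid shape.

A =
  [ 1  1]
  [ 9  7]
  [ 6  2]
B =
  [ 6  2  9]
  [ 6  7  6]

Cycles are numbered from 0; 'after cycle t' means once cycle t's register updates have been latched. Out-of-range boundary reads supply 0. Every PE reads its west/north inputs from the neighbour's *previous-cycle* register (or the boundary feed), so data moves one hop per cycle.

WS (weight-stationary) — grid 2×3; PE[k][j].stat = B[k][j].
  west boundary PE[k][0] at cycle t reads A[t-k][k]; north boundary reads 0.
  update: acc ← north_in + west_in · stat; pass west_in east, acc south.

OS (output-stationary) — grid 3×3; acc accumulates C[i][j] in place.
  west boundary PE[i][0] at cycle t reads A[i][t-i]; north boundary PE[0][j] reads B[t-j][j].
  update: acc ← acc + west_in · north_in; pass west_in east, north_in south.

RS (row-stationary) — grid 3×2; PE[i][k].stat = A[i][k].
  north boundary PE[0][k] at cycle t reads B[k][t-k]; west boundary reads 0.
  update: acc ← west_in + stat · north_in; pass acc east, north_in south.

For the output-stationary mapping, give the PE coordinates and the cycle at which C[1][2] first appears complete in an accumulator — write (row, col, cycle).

OS — PE[1][2] is where C[1][2] collects:
  0: (1,2).acc=0  regs=<0,0>
  1: (1,2).acc=0  regs=<0,0>
  2: (1,2).acc=0  regs=<0,0>
  3: (1,2).acc=81  regs=<9,9>
  4: (1,2).acc=123  regs=<7,6>

(row, col, cycle) = (1, 2, 4)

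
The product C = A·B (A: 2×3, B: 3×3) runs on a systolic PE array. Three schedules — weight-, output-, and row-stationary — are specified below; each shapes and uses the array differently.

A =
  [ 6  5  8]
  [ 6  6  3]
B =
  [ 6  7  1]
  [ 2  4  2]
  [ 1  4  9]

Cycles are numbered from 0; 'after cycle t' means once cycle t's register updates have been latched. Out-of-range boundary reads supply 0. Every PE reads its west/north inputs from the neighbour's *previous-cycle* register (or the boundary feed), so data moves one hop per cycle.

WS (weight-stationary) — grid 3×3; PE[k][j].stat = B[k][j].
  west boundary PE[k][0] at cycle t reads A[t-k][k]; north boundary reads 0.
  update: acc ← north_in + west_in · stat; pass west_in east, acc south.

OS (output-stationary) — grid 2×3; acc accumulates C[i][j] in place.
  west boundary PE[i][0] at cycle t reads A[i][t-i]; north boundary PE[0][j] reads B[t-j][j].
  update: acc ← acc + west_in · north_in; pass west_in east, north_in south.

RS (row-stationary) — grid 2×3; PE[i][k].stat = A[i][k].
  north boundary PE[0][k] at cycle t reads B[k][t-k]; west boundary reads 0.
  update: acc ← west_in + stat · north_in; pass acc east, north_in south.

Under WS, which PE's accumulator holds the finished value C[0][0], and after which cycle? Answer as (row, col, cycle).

Under WS, C[0][0] lands at PE[2][0]:
  step 0 · PE2,0: acc=0; fwd→0 fwd↓0
  step 1 · PE2,0: acc=0; fwd→0 fwd↓0
  step 2 · PE2,0: acc=54; fwd→8 fwd↓54

(row, col, cycle) = (2, 0, 2)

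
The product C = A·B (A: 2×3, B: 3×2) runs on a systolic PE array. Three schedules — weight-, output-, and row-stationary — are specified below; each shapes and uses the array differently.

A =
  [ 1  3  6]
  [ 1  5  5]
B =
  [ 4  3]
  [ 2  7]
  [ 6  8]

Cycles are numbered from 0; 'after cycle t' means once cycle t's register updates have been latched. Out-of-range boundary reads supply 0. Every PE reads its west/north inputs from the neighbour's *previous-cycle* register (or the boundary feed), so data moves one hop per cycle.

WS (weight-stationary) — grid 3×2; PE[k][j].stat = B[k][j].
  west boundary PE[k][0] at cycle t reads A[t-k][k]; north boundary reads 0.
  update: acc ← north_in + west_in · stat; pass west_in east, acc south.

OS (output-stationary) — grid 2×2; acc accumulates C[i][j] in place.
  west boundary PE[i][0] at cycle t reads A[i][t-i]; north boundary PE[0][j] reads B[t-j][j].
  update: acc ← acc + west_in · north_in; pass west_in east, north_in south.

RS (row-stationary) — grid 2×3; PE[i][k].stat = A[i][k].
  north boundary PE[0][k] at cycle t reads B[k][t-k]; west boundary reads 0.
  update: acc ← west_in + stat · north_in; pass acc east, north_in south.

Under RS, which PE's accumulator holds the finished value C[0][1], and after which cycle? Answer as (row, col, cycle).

RS: C[0][1] accumulates in PE[0][2]:
  c0 r0c2: 0 / 0 / 0
  c1 r0c2: 0 / 0 / 0
  c2 r0c2: 46 / 46 / 6
  c3 r0c2: 72 / 72 / 8

(row, col, cycle) = (0, 2, 3)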